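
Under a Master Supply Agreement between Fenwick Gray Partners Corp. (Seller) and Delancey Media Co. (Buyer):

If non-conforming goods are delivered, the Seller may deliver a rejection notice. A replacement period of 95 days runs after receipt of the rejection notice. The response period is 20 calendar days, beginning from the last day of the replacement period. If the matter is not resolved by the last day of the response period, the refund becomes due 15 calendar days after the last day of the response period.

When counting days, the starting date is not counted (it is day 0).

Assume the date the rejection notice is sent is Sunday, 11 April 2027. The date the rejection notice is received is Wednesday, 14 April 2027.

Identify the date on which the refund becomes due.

22 August 2027

Adding 95 calendar days to 14 April 2027 gives 18 July 2027, which is the last day of the replacement period.
Adding 20 calendar days to 18 July 2027 gives 7 August 2027, which is the last day of the response period.
The date on which the refund becomes due: 7 August 2027 + 15 days = 22 August 2027.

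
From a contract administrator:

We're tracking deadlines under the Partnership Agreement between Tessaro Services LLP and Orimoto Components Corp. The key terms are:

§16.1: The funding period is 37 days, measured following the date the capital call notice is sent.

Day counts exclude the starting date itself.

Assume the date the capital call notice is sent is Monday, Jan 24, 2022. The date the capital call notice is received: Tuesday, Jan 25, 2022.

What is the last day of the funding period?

Mar 2, 2022

The last day of the funding period: 37 calendar days after Jan 24, 2022 is Mar 2, 2022.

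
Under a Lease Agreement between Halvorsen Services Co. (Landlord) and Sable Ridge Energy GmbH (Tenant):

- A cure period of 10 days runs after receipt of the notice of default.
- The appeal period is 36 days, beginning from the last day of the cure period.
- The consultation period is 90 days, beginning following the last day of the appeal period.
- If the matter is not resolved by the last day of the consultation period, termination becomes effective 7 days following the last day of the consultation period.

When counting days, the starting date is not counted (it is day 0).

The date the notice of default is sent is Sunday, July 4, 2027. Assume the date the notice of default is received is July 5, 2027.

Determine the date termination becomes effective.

November 25, 2027

The last day of the cure period: July 5, 2027 + 10 days = July 15, 2027.
The last day of the appeal period: July 15, 2027 + 36 days = August 20, 2027.
Adding 90 calendar days to August 20, 2027 gives November 18, 2027, which is the last day of the consultation period.
Adding 7 calendar days to November 18, 2027 gives November 25, 2027, which is the date termination becomes effective.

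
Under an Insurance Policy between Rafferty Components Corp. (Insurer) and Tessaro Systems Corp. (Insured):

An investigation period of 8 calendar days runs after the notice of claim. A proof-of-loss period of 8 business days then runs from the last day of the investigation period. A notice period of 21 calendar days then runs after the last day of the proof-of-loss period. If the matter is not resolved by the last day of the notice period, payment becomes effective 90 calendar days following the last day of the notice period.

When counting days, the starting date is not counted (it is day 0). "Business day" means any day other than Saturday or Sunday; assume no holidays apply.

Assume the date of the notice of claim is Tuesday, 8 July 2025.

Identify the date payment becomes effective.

16 November 2025

Adding 8 calendar days to 8 July 2025 gives 16 July 2025, which is the last day of the investigation period.
The last day of the proof-of-loss period: counting 8 business days from Wednesday, 16 July 2025 (Jul 17, Jul 18, Jul 21, Jul 22, Jul 23, Jul 24, Jul 25, Jul 28, skipping weekends) reaches Monday, 28 July 2025.
Adding 21 calendar days to 28 July 2025 gives 18 August 2025, which is the last day of the notice period.
Adding 90 calendar days to 18 August 2025 gives 16 November 2025, which is the date payment becomes effective.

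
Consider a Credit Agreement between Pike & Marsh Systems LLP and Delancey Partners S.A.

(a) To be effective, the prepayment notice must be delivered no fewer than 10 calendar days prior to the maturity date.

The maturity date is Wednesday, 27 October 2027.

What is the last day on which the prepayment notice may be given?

27 October 2027 minus 10 days is 17 October 2027.

17 October 2027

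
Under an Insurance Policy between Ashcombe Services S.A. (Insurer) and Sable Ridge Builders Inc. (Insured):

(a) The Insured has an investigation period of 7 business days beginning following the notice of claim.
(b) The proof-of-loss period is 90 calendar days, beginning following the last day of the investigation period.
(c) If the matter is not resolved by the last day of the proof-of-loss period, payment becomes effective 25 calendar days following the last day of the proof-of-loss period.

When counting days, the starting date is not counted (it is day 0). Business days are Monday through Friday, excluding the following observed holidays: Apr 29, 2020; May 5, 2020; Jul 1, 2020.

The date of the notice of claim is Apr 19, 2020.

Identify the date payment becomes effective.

The last day of the investigation period: 7 business days after Sunday, Apr 19, 2020, skipping weekends — Apr 20, Apr 21, Apr 22, Apr 23, Apr 24, Apr 27, Apr 28 — lands on Tuesday, Apr 28, 2020.
Adding 90 calendar days to Apr 28, 2020 gives Jul 27, 2020, which is the last day of the proof-of-loss period.
The date payment becomes effective: Jul 27, 2020 + 25 days = Aug 21, 2020.

Aug 21, 2020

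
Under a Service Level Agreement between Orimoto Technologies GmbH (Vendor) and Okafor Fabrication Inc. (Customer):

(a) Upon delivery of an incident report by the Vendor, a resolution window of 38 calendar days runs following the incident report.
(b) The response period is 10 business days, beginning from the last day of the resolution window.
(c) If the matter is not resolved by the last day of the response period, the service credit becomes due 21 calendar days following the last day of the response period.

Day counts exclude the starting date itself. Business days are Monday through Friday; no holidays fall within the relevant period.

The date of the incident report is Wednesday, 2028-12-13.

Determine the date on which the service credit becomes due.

The last day of the resolution window: 2028-12-13 + 38 days = 2029-01-20.
From Saturday, 2029-01-20, 10 business days (Jan 22, Jan 23, Jan 24, Jan 25, Jan 26, Jan 29, Jan 30, Jan 31, Feb 1, Feb 2, skipping weekends) brings us to Friday, 2029-02-02, which is the last day of the response period.
The date on which the service credit becomes due: 21 calendar days after 2029-02-02 is 2029-02-23.

2029-02-23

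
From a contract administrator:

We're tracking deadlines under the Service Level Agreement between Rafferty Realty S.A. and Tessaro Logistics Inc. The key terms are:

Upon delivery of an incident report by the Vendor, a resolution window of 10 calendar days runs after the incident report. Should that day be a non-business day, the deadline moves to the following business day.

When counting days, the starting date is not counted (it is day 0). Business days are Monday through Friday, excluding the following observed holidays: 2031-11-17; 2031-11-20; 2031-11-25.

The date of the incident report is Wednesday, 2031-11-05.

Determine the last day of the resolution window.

2031-11-18

The last day of the resolution window: 10 calendar days after 2031-11-05 is 2031-11-15. That falls on a Saturday, so it rolls to the next business day, Tuesday, 2031-11-18.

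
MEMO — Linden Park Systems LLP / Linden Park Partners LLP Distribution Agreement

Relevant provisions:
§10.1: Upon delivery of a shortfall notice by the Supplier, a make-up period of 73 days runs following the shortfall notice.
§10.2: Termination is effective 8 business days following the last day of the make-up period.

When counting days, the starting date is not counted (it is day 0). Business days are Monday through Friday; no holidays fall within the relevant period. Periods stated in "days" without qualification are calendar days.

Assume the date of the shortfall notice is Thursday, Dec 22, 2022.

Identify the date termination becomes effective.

Adding 73 calendar days to Dec 22, 2022 gives Mar 5, 2023, which is the last day of the make-up period.
The date termination becomes effective: counting 8 business days from Sunday, Mar 5, 2023 (Mar 6, Mar 7, Mar 8, Mar 9, Mar 10, Mar 13, Mar 14, Mar 15, skipping weekends) reaches Wednesday, Mar 15, 2023.

Mar 15, 2023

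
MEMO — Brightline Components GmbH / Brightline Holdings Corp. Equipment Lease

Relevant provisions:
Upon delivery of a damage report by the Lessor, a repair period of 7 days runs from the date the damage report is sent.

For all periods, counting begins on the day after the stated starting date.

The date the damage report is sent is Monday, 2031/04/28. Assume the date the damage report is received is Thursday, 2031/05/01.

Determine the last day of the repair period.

The last day of the repair period: 7 calendar days after 2031/04/28 is 2031/05/05.

2031/05/05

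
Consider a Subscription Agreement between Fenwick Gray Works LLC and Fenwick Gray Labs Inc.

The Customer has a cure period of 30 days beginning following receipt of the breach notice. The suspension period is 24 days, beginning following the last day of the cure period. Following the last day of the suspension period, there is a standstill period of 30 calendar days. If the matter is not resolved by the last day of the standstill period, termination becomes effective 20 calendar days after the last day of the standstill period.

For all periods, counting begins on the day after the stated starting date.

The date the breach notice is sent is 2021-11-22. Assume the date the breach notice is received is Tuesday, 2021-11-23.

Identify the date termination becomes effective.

The last day of the cure period: 2021-11-23 + 30 days = 2021-12-23.
The last day of the suspension period: 2021-12-23 + 24 days = 2022-01-16.
The last day of the standstill period: 2022-01-16 + 30 days = 2022-02-15.
The date termination becomes effective: 20 calendar days after 2022-02-15 is 2022-03-07.

2022-03-07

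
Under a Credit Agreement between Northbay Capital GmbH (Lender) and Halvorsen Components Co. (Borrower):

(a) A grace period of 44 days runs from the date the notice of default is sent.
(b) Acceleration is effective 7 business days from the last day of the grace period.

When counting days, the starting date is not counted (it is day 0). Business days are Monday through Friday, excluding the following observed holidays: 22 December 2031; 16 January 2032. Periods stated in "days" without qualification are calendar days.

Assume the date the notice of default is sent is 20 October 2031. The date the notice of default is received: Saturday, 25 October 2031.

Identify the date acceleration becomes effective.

12 December 2031

Adding 44 calendar days to 20 October 2031 gives 3 December 2031, which is the last day of the grace period.
The date acceleration becomes effective: counting 7 business days from Wednesday, 3 December 2031 (Dec 4, Dec 5, Dec 8, Dec 9, Dec 10, Dec 11, Dec 12, skipping weekends) reaches Friday, 12 December 2031.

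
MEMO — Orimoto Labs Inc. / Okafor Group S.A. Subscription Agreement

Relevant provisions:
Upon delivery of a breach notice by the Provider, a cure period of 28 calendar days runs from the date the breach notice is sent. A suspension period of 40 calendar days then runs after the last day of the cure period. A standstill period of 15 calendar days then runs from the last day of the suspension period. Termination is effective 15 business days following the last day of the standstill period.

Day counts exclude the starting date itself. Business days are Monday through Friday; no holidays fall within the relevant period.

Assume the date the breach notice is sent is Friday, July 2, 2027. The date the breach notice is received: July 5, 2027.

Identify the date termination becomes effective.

October 14, 2027

Adding 28 calendar days to July 2, 2027 gives July 30, 2027, which is the last day of the cure period.
The last day of the suspension period: July 30, 2027 + 40 days = September 8, 2027.
The last day of the standstill period: 15 calendar days after September 8, 2027 is September 23, 2027.
The date termination becomes effective: 15 business days after Thursday, September 23, 2027, skipping weekends — Sep 24, Sep 27, Sep 28, Sep 29, …, Oct 12, Oct 13, Oct 14 — lands on Thursday, October 14, 2027.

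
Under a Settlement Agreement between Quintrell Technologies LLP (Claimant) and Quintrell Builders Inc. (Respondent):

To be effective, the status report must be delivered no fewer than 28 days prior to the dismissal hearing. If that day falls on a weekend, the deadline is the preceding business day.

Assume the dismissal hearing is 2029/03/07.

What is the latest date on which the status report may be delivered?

2029/02/07

Counting back 28 calendar days from 2029/03/07 gives 2029/02/07. That is a Wednesday, so no adjustment is needed.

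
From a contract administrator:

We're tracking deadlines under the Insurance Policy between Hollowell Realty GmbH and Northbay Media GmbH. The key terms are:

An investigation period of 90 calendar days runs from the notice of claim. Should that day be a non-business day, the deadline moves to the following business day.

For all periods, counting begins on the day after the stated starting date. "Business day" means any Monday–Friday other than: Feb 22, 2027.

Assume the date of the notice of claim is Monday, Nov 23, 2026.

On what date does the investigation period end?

The last day of the investigation period: Nov 23, 2026 + 90 days = Feb 21, 2027. That falls on a Sunday, so it rolls to the next business day, Tuesday, Feb 23, 2027.

Feb 23, 2027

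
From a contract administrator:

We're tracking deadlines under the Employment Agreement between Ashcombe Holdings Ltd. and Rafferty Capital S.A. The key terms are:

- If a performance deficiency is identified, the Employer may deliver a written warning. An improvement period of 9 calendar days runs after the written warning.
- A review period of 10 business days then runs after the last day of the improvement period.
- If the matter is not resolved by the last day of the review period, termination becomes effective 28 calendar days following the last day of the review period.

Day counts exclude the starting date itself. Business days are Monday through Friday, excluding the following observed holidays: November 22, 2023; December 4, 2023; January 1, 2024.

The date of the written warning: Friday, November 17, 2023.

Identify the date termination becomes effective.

The last day of the improvement period: 9 calendar days after November 17, 2023 is November 26, 2023.
From Sunday, November 26, 2023, 10 business days (Nov 27, Nov 28, Nov 29, Nov 30, Dec 1, Dec 5, Dec 6, Dec 7, Dec 8, Dec 11, skipping weekends and the listed holiday on Dec 4) brings us to Monday, December 11, 2023, which is the last day of the review period.
The date termination becomes effective: December 11, 2023 + 28 days = January 8, 2024.

January 8, 2024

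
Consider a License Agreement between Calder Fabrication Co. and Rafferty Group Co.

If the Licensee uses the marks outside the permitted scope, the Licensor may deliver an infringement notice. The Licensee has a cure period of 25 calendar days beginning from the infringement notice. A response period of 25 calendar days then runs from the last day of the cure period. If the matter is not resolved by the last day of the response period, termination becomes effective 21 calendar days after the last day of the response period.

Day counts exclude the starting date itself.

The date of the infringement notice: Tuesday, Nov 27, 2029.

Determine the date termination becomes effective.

Adding 25 calendar days to Nov 27, 2029 gives Dec 22, 2029, which is the last day of the cure period.
The last day of the response period: 25 calendar days after Dec 22, 2029 is Jan 16, 2030.
Adding 21 calendar days to Jan 16, 2030 gives Feb 6, 2030, which is the date termination becomes effective.

Feb 6, 2030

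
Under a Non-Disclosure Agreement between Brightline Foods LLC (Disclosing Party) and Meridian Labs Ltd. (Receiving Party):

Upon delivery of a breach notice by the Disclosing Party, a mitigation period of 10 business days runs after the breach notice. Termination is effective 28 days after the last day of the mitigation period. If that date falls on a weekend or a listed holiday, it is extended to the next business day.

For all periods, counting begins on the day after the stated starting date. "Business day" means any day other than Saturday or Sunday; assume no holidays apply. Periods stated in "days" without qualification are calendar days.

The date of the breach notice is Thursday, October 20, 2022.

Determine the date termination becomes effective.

The last day of the mitigation period: 10 business days after Thursday, October 20, 2022, skipping weekends — Oct 21, Oct 24, Oct 25, Oct 26, Oct 27, Oct 28, Oct 31, Nov 1, Nov 2, Nov 3 — lands on Thursday, November 3, 2022.
The date termination becomes effective: 28 calendar days after November 3, 2022 is December 1, 2022. December 1, 2022 is a Thursday, so no roll-forward applies.

December 1, 2022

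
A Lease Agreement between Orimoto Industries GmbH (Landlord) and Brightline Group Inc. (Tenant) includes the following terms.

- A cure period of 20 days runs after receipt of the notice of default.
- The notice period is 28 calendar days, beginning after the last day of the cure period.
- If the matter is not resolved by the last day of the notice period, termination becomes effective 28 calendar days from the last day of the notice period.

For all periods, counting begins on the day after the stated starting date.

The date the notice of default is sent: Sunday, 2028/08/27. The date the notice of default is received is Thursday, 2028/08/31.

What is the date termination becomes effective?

2028/11/15

The last day of the cure period: 2028/08/31 + 20 days = 2028/09/20.
The last day of the notice period: 28 calendar days after 2028/09/20 is 2028/10/18.
The date termination becomes effective: 28 calendar days after 2028/10/18 is 2028/11/15.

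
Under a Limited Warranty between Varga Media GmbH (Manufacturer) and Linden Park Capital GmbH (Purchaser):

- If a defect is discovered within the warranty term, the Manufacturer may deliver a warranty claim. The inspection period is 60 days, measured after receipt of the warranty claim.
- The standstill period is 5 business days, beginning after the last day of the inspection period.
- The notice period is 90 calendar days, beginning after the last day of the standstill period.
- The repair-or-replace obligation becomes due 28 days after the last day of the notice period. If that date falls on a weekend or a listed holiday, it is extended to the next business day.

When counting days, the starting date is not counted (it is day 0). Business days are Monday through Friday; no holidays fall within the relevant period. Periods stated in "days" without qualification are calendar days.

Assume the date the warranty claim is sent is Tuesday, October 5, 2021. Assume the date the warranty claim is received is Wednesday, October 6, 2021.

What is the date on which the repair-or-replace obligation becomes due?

The last day of the inspection period: 60 calendar days after October 6, 2021 is December 5, 2021.
The last day of the standstill period: counting 5 business days from Sunday, December 5, 2021 (Dec 6, Dec 7, Dec 8, Dec 9, Dec 10, skipping weekends) reaches Friday, December 10, 2021.
The last day of the notice period: December 10, 2021 + 90 days = March 10, 2022.
The date on which the repair-or-replace obligation becomes due: 28 calendar days after March 10, 2022 is April 7, 2022. April 7, 2022 is a Thursday, so no roll-forward applies.

April 7, 2022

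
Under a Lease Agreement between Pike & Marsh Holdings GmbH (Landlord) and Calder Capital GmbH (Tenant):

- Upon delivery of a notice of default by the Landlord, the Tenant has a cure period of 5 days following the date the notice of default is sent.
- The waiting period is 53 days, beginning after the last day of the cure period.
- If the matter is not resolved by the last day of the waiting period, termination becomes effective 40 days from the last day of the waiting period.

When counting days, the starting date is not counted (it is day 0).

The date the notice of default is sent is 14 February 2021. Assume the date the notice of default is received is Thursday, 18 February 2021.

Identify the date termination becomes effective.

23 May 2021

Adding 5 calendar days to 14 February 2021 gives 19 February 2021, which is the last day of the cure period.
The last day of the waiting period: 19 February 2021 + 53 days = 13 April 2021.
Adding 40 calendar days to 13 April 2021 gives 23 May 2021, which is the date termination becomes effective.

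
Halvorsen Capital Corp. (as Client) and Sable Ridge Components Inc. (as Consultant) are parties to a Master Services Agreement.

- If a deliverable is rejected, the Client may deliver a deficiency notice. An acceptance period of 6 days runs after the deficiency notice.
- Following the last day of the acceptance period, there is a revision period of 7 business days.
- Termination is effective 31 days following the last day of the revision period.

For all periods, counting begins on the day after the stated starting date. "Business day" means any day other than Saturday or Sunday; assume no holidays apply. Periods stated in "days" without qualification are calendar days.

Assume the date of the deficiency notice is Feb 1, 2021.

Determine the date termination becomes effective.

Mar 19, 2021

The last day of the acceptance period: Feb 1, 2021 + 6 days = Feb 7, 2021.
The last day of the revision period: counting 7 business days from Sunday, Feb 7, 2021 (Feb 8, Feb 9, Feb 10, Feb 11, Feb 12, Feb 15, Feb 16, skipping weekends) reaches Tuesday, Feb 16, 2021.
The date termination becomes effective: 31 calendar days after Feb 16, 2021 is Mar 19, 2021.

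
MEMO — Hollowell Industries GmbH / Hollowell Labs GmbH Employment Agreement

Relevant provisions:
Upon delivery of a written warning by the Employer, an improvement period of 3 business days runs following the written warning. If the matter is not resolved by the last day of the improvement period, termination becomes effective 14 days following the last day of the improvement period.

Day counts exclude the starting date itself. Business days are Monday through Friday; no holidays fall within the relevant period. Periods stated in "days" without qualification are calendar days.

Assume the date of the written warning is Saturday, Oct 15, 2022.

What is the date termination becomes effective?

Nov 2, 2022

The last day of the improvement period: 3 business days after Saturday, Oct 15, 2022, skipping weekends — Oct 17, Oct 18, Oct 19 — lands on Wednesday, Oct 19, 2022.
Adding 14 calendar days to Oct 19, 2022 gives Nov 2, 2022, which is the date termination becomes effective.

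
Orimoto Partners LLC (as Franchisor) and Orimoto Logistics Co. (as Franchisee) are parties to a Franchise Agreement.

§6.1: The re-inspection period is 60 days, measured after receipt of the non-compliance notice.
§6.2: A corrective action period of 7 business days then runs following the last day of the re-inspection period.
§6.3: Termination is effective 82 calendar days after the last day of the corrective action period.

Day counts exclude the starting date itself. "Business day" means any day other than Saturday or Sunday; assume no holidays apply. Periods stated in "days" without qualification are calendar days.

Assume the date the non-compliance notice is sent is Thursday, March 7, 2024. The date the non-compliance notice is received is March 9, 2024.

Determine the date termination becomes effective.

The last day of the re-inspection period: March 9, 2024 + 60 days = May 8, 2024.
From Wednesday, May 8, 2024, 7 business days (May 9, May 10, May 13, May 14, May 15, May 16, May 17, skipping weekends) brings us to Friday, May 17, 2024, which is the last day of the corrective action period.
The date termination becomes effective: May 17, 2024 + 82 days = August 7, 2024.

August 7, 2024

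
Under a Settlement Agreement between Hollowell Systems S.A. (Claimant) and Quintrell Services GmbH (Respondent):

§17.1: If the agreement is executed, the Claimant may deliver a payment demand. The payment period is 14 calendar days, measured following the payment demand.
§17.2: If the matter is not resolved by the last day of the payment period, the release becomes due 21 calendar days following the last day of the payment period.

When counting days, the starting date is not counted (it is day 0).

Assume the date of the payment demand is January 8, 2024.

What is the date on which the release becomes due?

February 12, 2024

The last day of the payment period: January 8, 2024 + 14 days = January 22, 2024.
Adding 21 calendar days to January 22, 2024 gives February 12, 2024, which is the date on which the release becomes due.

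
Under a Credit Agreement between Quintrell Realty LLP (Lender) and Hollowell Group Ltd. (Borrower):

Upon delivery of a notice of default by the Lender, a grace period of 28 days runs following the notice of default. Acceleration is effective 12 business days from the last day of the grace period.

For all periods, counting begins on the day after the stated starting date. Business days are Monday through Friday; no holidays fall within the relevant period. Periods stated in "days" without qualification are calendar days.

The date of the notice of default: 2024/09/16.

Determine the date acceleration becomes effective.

2024/10/30

The last day of the grace period: 2024/09/16 + 28 days = 2024/10/14.
The date acceleration becomes effective: counting 12 business days from Monday, 2024/10/14 (Oct 15, Oct 16, Oct 17, Oct 18, …, Oct 28, Oct 29, Oct 30, skipping weekends) reaches Wednesday, 2024/10/30.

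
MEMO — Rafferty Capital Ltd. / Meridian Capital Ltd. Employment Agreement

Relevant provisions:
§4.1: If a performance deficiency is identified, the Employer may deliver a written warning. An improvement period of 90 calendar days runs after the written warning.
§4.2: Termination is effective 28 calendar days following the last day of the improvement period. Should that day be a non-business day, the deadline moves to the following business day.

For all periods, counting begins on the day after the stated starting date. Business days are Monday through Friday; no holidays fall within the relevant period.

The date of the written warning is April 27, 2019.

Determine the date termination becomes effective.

August 23, 2019

The last day of the improvement period: 90 calendar days after April 27, 2019 is July 26, 2019.
Adding 28 calendar days to July 26, 2019 gives August 23, 2019, which is the date termination becomes effective. August 23, 2019 is a Friday, so no roll-forward applies.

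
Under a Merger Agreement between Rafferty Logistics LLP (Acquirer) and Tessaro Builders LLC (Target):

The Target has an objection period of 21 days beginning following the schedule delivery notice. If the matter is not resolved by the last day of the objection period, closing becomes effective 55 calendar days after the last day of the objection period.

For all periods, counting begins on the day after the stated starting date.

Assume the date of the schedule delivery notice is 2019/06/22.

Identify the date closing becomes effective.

2019/09/06

The last day of the objection period: 21 calendar days after 2019/06/22 is 2019/07/13.
The date closing becomes effective: 2019/07/13 + 55 days = 2019/09/06.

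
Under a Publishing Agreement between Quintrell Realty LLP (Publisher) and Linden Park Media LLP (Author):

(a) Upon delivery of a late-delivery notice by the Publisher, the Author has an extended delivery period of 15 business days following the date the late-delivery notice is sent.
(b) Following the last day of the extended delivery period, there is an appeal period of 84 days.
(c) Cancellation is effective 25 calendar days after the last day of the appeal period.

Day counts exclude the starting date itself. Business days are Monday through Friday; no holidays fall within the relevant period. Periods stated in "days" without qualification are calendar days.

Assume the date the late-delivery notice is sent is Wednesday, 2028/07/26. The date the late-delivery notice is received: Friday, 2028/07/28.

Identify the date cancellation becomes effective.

From Wednesday, 2028/07/26, 15 business days (Jul 27, Jul 28, Jul 31, Aug 1, …, Aug 14, Aug 15, Aug 16, skipping weekends) brings us to Wednesday, 2028/08/16, which is the last day of the extended delivery period.
Adding 84 calendar days to 2028/08/16 gives 2028/11/08, which is the last day of the appeal period.
Adding 25 calendar days to 2028/11/08 gives 2028/12/03, which is the date cancellation becomes effective.

2028/12/03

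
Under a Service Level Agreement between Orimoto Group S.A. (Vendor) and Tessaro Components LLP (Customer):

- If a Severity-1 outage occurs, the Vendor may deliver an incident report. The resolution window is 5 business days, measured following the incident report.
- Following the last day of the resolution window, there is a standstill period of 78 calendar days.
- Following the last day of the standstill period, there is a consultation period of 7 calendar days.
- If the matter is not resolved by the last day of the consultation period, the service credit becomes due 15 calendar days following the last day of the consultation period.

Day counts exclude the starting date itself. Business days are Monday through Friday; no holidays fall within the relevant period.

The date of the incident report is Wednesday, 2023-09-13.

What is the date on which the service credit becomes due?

2023-12-29

From Wednesday, 2023-09-13, 5 business days (Sep 14, Sep 15, Sep 18, Sep 19, Sep 20, skipping weekends) brings us to Wednesday, 2023-09-20, which is the last day of the resolution window.
The last day of the standstill period: 2023-09-20 + 78 days = 2023-12-07.
Adding 7 calendar days to 2023-12-07 gives 2023-12-14, which is the last day of the consultation period.
Adding 15 calendar days to 2023-12-14 gives 2023-12-29, which is the date on which the service credit becomes due.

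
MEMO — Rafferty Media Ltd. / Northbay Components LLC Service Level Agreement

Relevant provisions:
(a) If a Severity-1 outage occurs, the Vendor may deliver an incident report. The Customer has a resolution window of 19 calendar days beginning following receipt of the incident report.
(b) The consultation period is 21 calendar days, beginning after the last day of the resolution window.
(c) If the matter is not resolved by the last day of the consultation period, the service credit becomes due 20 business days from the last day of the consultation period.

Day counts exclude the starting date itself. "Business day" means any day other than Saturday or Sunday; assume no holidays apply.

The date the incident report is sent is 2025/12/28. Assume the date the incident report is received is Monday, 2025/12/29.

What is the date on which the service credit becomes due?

The last day of the resolution window: 19 calendar days after 2025/12/29 is 2026/01/17.
The last day of the consultation period: 2026/01/17 + 21 days = 2026/02/07.
From Saturday, 2026/02/07, 20 business days (Feb 9, Feb 10, Feb 11, Feb 12, …, Mar 4, Mar 5, Mar 6, skipping weekends) brings us to Friday, 2026/03/06, which is the date on which the service credit becomes due.

2026/03/06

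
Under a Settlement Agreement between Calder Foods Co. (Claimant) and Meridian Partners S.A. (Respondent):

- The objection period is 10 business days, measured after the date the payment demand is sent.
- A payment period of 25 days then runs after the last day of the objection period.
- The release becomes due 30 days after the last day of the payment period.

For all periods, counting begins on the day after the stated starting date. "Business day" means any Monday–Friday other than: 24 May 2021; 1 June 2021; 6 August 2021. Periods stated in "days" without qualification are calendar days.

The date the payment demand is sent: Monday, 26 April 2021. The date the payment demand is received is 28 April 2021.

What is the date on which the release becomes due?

4 July 2021

From Monday, 26 April 2021, 10 business days (Apr 27, Apr 28, Apr 29, Apr 30, May 3, May 4, May 5, May 6, May 7, May 10, skipping weekends) brings us to Monday, 10 May 2021, which is the last day of the objection period.
The last day of the payment period: 10 May 2021 + 25 days = 4 June 2021.
The date on which the release becomes due: 4 June 2021 + 30 days = 4 July 2021.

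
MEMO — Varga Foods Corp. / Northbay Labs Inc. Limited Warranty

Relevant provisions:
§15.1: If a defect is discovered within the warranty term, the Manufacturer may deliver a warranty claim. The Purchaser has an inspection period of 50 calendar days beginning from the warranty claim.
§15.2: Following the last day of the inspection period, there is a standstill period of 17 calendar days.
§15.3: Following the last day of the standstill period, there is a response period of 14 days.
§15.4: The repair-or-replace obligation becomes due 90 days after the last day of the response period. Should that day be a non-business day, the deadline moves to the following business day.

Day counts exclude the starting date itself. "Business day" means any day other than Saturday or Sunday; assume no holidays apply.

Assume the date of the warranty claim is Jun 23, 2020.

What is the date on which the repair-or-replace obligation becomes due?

Dec 11, 2020

The last day of the inspection period: 50 calendar days after Jun 23, 2020 is Aug 12, 2020.
The last day of the standstill period: Aug 12, 2020 + 17 days = Aug 29, 2020.
Adding 14 calendar days to Aug 29, 2020 gives Sep 12, 2020, which is the last day of the response period.
The date on which the repair-or-replace obligation becomes due: Sep 12, 2020 + 90 days = Dec 11, 2020. Dec 11, 2020 is a Friday, so no roll-forward applies.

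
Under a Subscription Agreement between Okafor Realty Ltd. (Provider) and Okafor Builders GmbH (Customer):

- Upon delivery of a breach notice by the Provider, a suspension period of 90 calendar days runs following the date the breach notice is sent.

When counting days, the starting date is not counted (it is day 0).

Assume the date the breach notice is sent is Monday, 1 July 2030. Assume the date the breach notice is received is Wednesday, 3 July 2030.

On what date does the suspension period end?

29 September 2030

The last day of the suspension period: 90 calendar days after 1 July 2030 is 29 September 2030.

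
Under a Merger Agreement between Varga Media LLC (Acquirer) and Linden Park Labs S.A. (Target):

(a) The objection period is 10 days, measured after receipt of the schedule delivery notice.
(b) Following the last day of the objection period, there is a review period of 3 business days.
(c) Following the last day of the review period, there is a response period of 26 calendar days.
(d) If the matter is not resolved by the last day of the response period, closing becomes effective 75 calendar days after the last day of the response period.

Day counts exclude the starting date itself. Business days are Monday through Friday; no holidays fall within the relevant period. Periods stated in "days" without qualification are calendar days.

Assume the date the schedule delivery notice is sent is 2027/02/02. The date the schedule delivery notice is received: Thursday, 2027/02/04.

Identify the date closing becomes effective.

Adding 10 calendar days to 2027/02/04 gives 2027/02/14, which is the last day of the objection period.
The last day of the review period: counting 3 business days from Sunday, 2027/02/14 (Feb 15, Feb 16, Feb 17, skipping weekends) reaches Wednesday, 2027/02/17.
Adding 26 calendar days to 2027/02/17 gives 2027/03/15, which is the last day of the response period.
Adding 75 calendar days to 2027/03/15 gives 2027/05/29, which is the date closing becomes effective.

2027/05/29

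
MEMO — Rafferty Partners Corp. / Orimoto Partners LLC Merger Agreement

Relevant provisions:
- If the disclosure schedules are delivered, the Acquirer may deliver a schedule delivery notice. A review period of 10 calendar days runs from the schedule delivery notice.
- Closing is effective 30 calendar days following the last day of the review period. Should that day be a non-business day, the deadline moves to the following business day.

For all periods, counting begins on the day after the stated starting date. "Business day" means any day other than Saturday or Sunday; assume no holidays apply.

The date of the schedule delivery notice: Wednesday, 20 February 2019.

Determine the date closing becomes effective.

The last day of the review period: 20 February 2019 + 10 days = 2 March 2019.
The date closing becomes effective: 30 calendar days after 2 March 2019 is 1 April 2019. 1 April 2019 is a Monday, so no roll-forward applies.

1 April 2019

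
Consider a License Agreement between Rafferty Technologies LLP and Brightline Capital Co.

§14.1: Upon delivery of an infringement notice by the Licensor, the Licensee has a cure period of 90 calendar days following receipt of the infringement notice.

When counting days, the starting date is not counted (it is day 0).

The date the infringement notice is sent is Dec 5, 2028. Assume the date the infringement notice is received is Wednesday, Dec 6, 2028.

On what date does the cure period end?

Mar 6, 2029

Adding 90 calendar days to Dec 6, 2028 gives Mar 6, 2029, which is the last day of the cure period.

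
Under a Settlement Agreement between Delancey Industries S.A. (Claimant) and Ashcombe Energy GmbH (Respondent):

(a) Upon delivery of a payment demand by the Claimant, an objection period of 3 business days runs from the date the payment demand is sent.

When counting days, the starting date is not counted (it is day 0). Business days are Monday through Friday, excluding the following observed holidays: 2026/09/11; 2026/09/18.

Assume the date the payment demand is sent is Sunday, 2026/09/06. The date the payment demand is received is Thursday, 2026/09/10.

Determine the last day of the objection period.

2026/09/09

The last day of the objection period: counting 3 business days from Sunday, 2026/09/06 (Sep 7, Sep 8, Sep 9, skipping weekends) reaches Wednesday, 2026/09/09.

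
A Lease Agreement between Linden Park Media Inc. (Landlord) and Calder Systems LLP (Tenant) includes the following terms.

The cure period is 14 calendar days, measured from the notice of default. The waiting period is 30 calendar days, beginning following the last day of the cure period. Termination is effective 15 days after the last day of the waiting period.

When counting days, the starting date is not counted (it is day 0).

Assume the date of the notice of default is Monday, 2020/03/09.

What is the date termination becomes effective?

2020/05/07

The last day of the cure period: 14 calendar days after 2020/03/09 is 2020/03/23.
The last day of the waiting period: 2020/03/23 + 30 days = 2020/04/22.
Adding 15 calendar days to 2020/04/22 gives 2020/05/07, which is the date termination becomes effective.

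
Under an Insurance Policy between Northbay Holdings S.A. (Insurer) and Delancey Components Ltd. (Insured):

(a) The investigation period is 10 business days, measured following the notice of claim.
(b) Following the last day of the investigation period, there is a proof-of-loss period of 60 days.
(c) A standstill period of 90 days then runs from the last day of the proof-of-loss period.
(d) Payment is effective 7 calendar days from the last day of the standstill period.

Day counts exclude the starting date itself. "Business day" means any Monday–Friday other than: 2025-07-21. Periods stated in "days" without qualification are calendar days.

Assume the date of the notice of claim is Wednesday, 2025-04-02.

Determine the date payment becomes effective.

The last day of the investigation period: 10 business days after Wednesday, 2025-04-02, skipping weekends — Apr 3, Apr 4, Apr 7, Apr 8, Apr 9, Apr 10, Apr 11, Apr 14, Apr 15, Apr 16 — lands on Wednesday, 2025-04-16.
The last day of the proof-of-loss period: 2025-04-16 + 60 days = 2025-06-15.
Adding 90 calendar days to 2025-06-15 gives 2025-09-13, which is the last day of the standstill period.
Adding 7 calendar days to 2025-09-13 gives 2025-09-20, which is the date payment becomes effective.

2025-09-20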